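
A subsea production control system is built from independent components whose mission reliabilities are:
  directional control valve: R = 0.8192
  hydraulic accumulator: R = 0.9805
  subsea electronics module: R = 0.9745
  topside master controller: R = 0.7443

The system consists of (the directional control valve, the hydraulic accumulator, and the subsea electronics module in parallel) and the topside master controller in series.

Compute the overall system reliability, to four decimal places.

0.7442

Parallel (directional control valve, hydraulic accumulator, and subsea electronics module): 1 − (1 − 0.819200)(1 − 0.980500)(1 − 0.974500) = 0.999910
Series ([0.999910] and topside master controller): 0.999910 × 0.744300 = 0.7442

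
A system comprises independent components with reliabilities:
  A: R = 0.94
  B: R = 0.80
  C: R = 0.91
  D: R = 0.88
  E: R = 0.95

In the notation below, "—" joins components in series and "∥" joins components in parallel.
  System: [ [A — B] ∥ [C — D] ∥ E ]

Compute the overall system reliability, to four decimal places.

Series (A and B): 0.940000 × 0.800000 = 0.752000
Series (C and D): 0.910000 × 0.880000 = 0.800800
Parallel ([0.752000], [0.800800], and E): 1 − (1 − 0.752000)(1 − 0.800800)(1 − 0.950000) = 0.9975

0.9975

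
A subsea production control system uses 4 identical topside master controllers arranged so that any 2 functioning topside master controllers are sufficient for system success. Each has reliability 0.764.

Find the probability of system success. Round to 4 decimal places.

R = Σ_{i=2}^{4} C(4,i) p^i (1−p)^{4−i} with p = 0.764
C(4,2)·0.764^2·0.236^2 = 0.195057
C(4,3)·0.764^3·0.236^1 = 0.420971
C(4,4)·0.764^4·0.236^0 = 0.340701
Sum = 0.9567

0.9567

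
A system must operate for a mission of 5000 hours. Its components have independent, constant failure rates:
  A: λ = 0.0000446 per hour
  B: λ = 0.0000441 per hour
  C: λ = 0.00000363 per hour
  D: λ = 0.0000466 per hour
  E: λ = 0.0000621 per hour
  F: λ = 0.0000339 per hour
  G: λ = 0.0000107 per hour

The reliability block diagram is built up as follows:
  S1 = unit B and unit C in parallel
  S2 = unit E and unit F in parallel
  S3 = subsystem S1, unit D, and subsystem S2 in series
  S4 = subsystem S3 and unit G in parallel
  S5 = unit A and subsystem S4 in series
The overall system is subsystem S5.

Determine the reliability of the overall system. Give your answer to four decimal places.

R(A) = exp(−0.0000446 × 5000) = 0.800115
R(B) = exp(−0.0000441 × 5000) = 0.802118
R(C) = exp(−0.00000363 × 5000) = 0.982014
R(D) = exp(−0.0000466 × 5000) = 0.792154
R(E) = exp(−0.0000621 × 5000) = 0.733080
R(F) = exp(−0.0000339 × 5000) = 0.844087
R(G) = exp(−0.0000107 × 5000) = 0.947906
Parallel (B and C): 1 − (1 − 0.802118)(1 − 0.982014) = 0.996441
Parallel (E and F): 1 − (1 − 0.733080)(1 − 0.844087) = 0.958384
Series ([0.996441], D, and [0.958384]): 0.996441 × 0.792154 × 0.958384 = 0.756486
Parallel ([0.756486] and G): 1 − (1 − 0.756486)(1 − 0.947906) = 0.987314
Series (A and [0.987314]): 0.800115 × 0.987314 = 0.7900

0.7900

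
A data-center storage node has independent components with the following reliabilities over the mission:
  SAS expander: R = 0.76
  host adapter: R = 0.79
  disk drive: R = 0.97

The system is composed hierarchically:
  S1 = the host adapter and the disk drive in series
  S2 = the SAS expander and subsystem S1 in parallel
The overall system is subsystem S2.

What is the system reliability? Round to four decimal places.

0.9439

Series (host adapter and disk drive): 0.790000 × 0.970000 = 0.766300
Parallel (SAS expander and [0.766300]): 1 − (1 − 0.760000)(1 − 0.766300) = 0.9439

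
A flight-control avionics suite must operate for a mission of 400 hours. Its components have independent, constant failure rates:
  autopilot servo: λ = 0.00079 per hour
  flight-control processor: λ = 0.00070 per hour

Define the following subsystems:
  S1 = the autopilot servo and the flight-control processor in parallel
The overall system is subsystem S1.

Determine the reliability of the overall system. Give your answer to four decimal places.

R(autopilot servo) = exp(−0.00079 × 400) = 0.729059
R(flight-control processor) = exp(−0.00070 × 400) = 0.755784
Parallel (autopilot servo and flight-control processor): 1 − (1 − 0.729059)(1 − 0.755784) = 0.9338

0.9338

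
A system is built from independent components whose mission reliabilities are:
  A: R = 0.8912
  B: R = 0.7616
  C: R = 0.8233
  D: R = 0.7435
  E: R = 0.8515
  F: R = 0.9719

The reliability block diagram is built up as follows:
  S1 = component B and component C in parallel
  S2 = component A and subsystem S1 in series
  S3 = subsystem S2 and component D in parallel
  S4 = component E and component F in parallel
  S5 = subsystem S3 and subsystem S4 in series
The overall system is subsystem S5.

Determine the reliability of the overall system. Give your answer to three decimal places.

Parallel (B and C): 1 − (1 − 0.76160)(1 − 0.82330) = 0.95787
Series (A and [0.95787]): 0.89120 × 0.95787 = 0.85365
Parallel ([0.85365] and D): 1 − (1 − 0.85365)(1 − 0.74350) = 0.96246
Parallel (E and F): 1 − (1 − 0.85150)(1 − 0.97190) = 0.99583
Series ([0.96246] and [0.99583]): 0.96246 × 0.99583 = 0.958

0.958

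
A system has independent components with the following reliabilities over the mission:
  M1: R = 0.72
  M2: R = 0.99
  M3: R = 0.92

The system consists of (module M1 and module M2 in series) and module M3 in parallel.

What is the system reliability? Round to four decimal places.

Series (M1 and M2): 0.720000 × 0.990000 = 0.712800
Parallel ([0.712800] and M3): 1 − (1 − 0.712800)(1 − 0.920000) = 0.9770

0.9770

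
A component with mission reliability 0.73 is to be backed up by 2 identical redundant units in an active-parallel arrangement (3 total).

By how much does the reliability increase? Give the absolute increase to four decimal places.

R_before = 0.73
R_after = 1 − (1 − 0.73)^3 = 0.9803
ΔR = 0.9803 − 0.73 = 0.2503

0.2503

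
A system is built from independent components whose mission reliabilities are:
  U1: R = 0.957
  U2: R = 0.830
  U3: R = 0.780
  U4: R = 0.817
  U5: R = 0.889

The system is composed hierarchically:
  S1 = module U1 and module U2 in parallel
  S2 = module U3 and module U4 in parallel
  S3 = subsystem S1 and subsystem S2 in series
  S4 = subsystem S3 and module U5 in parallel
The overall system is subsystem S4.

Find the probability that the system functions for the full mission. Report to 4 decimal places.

Parallel (U1 and U2): 1 − (1 − 0.957000)(1 − 0.830000) = 0.992690
Parallel (U3 and U4): 1 − (1 − 0.780000)(1 − 0.817000) = 0.959740
Series ([0.992690] and [0.959740]): 0.992690 × 0.959740 = 0.952724
Parallel ([0.952724] and U5): 1 − (1 − 0.952724)(1 − 0.889000) = 0.9948

0.9948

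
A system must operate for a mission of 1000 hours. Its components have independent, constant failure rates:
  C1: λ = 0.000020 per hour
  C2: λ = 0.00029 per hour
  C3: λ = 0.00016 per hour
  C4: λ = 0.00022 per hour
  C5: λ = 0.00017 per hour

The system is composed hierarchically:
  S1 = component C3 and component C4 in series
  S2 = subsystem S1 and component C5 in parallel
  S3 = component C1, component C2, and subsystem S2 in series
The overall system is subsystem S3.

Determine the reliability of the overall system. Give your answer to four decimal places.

R(C1) = exp(−0.000020 × 1000) = 0.980199
R(C2) = exp(−0.00029 × 1000) = 0.748264
R(C3) = exp(−0.00016 × 1000) = 0.852144
R(C4) = exp(−0.00022 × 1000) = 0.802519
R(C5) = exp(−0.00017 × 1000) = 0.843665
Series (C3 and C4): 0.852144 × 0.802519 = 0.683862
Parallel ([0.683862] and C5): 1 − (1 − 0.683862)(1 − 0.843665) = 0.950577
Series (C1, C2, and [0.950577]): 0.980199 × 0.748264 × 0.950577 = 0.6972

0.6972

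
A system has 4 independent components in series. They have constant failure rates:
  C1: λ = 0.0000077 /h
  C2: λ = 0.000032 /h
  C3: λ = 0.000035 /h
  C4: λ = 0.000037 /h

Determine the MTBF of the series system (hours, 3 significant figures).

8950

Series of exponential components: λ_sys = Σ λ_i
λ_sys = 0.0000077 + 0.000032 + 0.000035 + 0.000037 = 1.1170e-04 /h
MTBF = 1 / λ_sys = 8950 h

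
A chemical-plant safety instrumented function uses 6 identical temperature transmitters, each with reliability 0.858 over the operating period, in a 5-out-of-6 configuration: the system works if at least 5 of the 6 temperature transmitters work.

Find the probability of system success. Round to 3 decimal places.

0.795

R = Σ_{i=5}^{6} C(6,i) p^i (1−p)^{6−i} with p = 0.858
C(6,5)·0.858^5·0.142^1 = 0.39616
C(6,6)·0.858^6·0.142^0 = 0.39895
Sum = 0.795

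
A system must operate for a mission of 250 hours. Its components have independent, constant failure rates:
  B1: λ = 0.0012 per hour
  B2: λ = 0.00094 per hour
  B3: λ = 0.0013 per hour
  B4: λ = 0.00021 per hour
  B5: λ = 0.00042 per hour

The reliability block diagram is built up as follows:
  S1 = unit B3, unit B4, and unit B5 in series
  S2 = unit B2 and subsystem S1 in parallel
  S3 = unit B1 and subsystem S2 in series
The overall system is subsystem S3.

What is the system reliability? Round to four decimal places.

0.6814

R(B1) = exp(−0.0012 × 250) = 0.740818
R(B2) = exp(−0.00094 × 250) = 0.790571
R(B3) = exp(−0.0013 × 250) = 0.722527
R(B4) = exp(−0.00021 × 250) = 0.948854
R(B5) = exp(−0.00042 × 250) = 0.900325
Series (B3, B4, and B5): 0.722527 × 0.948854 × 0.900325 = 0.617238
Parallel (B2 and [0.617238]): 1 − (1 − 0.790571)(1 − 0.617238) = 0.919839
Series (B1 and [0.919839]): 0.740818 × 0.919839 = 0.6814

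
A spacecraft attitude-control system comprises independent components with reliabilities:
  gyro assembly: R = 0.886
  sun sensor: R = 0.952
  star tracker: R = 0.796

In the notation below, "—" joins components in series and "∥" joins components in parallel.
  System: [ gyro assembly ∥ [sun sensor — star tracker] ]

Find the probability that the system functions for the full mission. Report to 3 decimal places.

Series (sun sensor and star tracker): 0.95200 × 0.79600 = 0.75779
Parallel (gyro assembly and [0.75779]): 1 − (1 − 0.88600)(1 − 0.75779) = 0.972

0.972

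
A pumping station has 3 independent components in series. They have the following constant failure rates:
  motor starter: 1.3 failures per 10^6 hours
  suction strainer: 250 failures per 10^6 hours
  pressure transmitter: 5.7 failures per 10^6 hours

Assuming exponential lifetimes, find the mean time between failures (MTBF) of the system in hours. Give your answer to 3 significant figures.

3890

Series of exponential components: λ_sys = Σ λ_i
λ_sys = 0.0000013 + 0.00025 + 0.0000057 = 2.5700e-04 /h
MTBF = 1 / λ_sys = 3890 h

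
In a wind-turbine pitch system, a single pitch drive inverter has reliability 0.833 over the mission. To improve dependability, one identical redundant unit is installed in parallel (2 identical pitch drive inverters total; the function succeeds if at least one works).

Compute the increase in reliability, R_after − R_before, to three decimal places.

R_before = 0.833
R_after = 1 − (1 − 0.833)^2 = 0.972
ΔR = 0.972 − 0.833 = 0.139

0.139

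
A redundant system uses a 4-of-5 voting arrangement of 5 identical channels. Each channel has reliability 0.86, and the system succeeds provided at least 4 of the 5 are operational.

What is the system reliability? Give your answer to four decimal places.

0.8533

R = Σ_{i=4}^{5} C(5,i) p^i (1−p)^{5−i} with p = 0.86
C(5,4)·0.86^4·0.14^1 = 0.382906
C(5,5)·0.86^5·0.14^0 = 0.470427
Sum = 0.8533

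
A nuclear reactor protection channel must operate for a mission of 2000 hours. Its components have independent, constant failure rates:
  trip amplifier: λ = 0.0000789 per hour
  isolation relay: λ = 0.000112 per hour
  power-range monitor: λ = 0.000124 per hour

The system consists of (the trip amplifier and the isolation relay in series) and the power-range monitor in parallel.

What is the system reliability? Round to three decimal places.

R(trip amplifier) = exp(−0.0000789 × 2000) = 0.85402
R(isolation relay) = exp(−0.000112 × 2000) = 0.79932
R(power-range monitor) = exp(−0.000124 × 2000) = 0.78036
Series (trip amplifier and isolation relay): 0.85402 × 0.79932 = 0.68264
Parallel ([0.68264] and power-range monitor): 1 − (1 − 0.68264)(1 − 0.78036) = 0.930

0.930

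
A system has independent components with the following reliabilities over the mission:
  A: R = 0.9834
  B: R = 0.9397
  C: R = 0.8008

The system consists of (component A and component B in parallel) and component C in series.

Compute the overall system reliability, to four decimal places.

Parallel (A and B): 1 − (1 − 0.983400)(1 − 0.939700) = 0.998999
Series ([0.998999] and C): 0.998999 × 0.800800 = 0.8000

0.8000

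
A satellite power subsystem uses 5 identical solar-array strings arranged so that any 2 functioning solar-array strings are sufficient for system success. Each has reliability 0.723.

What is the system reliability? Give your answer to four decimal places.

0.9771

R = Σ_{i=2}^{5} C(5,i) p^i (1−p)^{5−i} with p = 0.723
C(5,2)·0.723^2·0.277^3 = 0.111100
C(5,3)·0.723^3·0.277^2 = 0.289984
C(5,4)·0.723^4·0.277^1 = 0.378445
C(5,5)·0.723^5·0.277^0 = 0.197557
Sum = 0.9771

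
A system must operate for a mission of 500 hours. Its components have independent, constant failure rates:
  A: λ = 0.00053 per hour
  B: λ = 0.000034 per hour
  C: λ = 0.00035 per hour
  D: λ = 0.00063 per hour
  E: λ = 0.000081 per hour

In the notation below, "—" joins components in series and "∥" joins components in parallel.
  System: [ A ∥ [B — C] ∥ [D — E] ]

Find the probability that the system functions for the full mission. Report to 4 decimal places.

0.9878

R(A) = exp(−0.00053 × 500) = 0.767206
R(B) = exp(−0.000034 × 500) = 0.983144
R(C) = exp(−0.00035 × 500) = 0.839457
R(D) = exp(−0.00063 × 500) = 0.729789
R(E) = exp(−0.000081 × 500) = 0.960309
Series (B and C): 0.983144 × 0.839457 = 0.825307
Series (D and E): 0.729789 × 0.960309 = 0.700823
Parallel (A, [0.825307], and [0.700823]): 1 − (1 − 0.767206)(1 − 0.825307)(1 − 0.700823) = 0.9878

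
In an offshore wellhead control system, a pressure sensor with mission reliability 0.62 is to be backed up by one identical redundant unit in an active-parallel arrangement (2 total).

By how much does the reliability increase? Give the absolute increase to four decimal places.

0.2356

R_before = 0.62
R_after = 1 − (1 − 0.62)^2 = 0.8556
ΔR = 0.8556 − 0.62 = 0.2356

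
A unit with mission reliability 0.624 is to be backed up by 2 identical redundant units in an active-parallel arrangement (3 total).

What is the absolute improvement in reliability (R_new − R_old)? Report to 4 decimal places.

0.3228

R_before = 0.624
R_after = 1 − (1 − 0.624)^3 = 0.9468
ΔR = 0.9468 − 0.624 = 0.3228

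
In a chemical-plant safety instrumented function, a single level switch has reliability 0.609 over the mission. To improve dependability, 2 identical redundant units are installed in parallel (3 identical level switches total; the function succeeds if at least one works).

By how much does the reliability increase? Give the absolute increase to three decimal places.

0.331

R_before = 0.609
R_after = 1 − (1 − 0.609)^3 = 0.940
ΔR = 0.940 − 0.609 = 0.331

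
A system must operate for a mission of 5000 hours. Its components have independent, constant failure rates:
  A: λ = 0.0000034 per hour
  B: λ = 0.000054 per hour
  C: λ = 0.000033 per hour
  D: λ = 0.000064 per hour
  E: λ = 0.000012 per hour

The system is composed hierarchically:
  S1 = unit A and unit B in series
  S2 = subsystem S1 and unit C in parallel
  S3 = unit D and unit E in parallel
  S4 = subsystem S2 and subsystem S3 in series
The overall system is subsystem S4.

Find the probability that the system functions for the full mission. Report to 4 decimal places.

0.9467

R(A) = exp(−0.0000034 × 5000) = 0.983144
R(B) = exp(−0.000054 × 5000) = 0.763379
R(C) = exp(−0.000033 × 5000) = 0.847894
R(D) = exp(−0.000064 × 5000) = 0.726149
R(E) = exp(−0.000012 × 5000) = 0.941765
Series (A and B): 0.983144 × 0.763379 = 0.750511
Parallel ([0.750511] and C): 1 − (1 − 0.750511)(1 − 0.847894) = 0.962051
Parallel (D and E): 1 − (1 − 0.726149)(1 − 0.941765) = 0.984052
Series ([0.962051] and [0.984052]): 0.962051 × 0.984052 = 0.9467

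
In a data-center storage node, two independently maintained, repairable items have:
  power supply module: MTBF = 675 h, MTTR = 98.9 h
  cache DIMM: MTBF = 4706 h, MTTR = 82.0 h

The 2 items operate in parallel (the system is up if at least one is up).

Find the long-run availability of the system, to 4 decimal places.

A(power supply module) = MTBF/(MTBF+MTTR) = 675/(675+98.9) = 0.872206
A(cache DIMM) = MTBF/(MTBF+MTTR) = 4706/(4706+82.0) = 0.982874
Parallel availability: 1 − (1 − 0.872206)(1 − 0.982874) = 0.9978

0.9978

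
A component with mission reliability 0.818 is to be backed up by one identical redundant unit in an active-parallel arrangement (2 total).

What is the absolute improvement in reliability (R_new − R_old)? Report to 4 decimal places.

R_before = 0.818
R_after = 1 − (1 − 0.818)^2 = 0.9669
ΔR = 0.9669 − 0.818 = 0.1489

0.1489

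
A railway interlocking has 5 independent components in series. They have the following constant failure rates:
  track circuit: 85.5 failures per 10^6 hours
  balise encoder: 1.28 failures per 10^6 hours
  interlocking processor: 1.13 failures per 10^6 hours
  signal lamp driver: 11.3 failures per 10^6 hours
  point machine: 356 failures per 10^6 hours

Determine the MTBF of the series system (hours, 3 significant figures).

Series of exponential components: λ_sys = Σ λ_i
λ_sys = 0.0000855 + 0.00000128 + 0.00000113 + 0.0000113 + 0.000356 = 4.5521e-04 /h
MTBF = 1 / λ_sys = 2200 h

2200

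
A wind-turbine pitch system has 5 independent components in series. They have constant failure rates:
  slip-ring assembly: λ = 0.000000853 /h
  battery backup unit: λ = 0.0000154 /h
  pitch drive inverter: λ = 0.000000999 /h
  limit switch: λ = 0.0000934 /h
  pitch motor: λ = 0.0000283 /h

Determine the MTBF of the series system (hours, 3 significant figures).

Series of exponential components: λ_sys = Σ λ_i
λ_sys = 0.000000853 + 0.0000154 + 0.000000999 + 0.0000934 + 0.0000283 = 1.3895e-04 /h
MTBF = 1 / λ_sys = 7200 h

7200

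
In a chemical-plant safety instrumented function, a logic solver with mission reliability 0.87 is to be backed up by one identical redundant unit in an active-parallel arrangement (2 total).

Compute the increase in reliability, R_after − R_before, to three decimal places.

0.113

R_before = 0.87
R_after = 1 − (1 − 0.87)^2 = 0.983
ΔR = 0.983 − 0.87 = 0.113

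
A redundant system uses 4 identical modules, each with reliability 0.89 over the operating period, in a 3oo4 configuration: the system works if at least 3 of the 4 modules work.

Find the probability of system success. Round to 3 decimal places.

0.938

R = Σ_{i=3}^{4} C(4,i) p^i (1−p)^{4−i} with p = 0.89
C(4,3)·0.89^3·0.11^1 = 0.31019
C(4,4)·0.89^4·0.11^0 = 0.62742
Sum = 0.938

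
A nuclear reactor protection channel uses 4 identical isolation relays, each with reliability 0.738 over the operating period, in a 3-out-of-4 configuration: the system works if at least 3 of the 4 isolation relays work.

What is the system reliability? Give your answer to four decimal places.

R = Σ_{i=3}^{4} C(4,i) p^i (1−p)^{4−i} with p = 0.738
C(4,3)·0.738^3·0.262^1 = 0.421241
C(4,4)·0.738^4·0.262^0 = 0.296637
Sum = 0.7179

0.7179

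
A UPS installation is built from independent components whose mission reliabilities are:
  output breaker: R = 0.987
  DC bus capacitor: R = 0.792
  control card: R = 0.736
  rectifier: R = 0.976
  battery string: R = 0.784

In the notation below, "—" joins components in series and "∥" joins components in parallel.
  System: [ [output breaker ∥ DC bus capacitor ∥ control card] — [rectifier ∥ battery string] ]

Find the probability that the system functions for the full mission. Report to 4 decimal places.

Parallel (output breaker, DC bus capacitor, and control card): 1 − (1 − 0.987000)(1 − 0.792000)(1 − 0.736000) = 0.999286
Parallel (rectifier and battery string): 1 − (1 − 0.976000)(1 − 0.784000) = 0.994816
Series ([0.999286] and [0.994816]): 0.999286 × 0.994816 = 0.9941

0.9941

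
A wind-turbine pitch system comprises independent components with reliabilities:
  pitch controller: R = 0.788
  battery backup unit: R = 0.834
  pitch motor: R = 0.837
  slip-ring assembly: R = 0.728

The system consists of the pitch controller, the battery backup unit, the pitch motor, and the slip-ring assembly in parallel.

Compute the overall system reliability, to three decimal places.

Parallel (pitch controller, battery backup unit, pitch motor, and slip-ring assembly): 1 − (1 − 0.78800)(1 − 0.83400)(1 − 0.83700)(1 − 0.72800) = 0.998

0.998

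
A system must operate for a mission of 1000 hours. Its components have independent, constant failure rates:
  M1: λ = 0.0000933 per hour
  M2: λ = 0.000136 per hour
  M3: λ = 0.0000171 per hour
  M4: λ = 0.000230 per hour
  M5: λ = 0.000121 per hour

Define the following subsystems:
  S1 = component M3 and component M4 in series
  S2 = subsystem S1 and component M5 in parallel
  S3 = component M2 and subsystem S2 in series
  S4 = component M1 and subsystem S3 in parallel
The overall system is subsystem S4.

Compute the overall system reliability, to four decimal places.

0.9867

R(M1) = exp(−0.0000933 × 1000) = 0.910920
R(M2) = exp(−0.000136 × 1000) = 0.872843
R(M3) = exp(−0.0000171 × 1000) = 0.983045
R(M4) = exp(−0.000230 × 1000) = 0.794534
R(M5) = exp(−0.000121 × 1000) = 0.886034
Series (M3 and M4): 0.983045 × 0.794534 = 0.781063
Parallel ([0.781063] and M5): 1 − (1 − 0.781063)(1 − 0.886034) = 0.975049
Series (M2 and [0.975049]): 0.872843 × 0.975049 = 0.851065
Parallel (M1 and [0.851065]): 1 − (1 − 0.910920)(1 − 0.851065) = 0.9867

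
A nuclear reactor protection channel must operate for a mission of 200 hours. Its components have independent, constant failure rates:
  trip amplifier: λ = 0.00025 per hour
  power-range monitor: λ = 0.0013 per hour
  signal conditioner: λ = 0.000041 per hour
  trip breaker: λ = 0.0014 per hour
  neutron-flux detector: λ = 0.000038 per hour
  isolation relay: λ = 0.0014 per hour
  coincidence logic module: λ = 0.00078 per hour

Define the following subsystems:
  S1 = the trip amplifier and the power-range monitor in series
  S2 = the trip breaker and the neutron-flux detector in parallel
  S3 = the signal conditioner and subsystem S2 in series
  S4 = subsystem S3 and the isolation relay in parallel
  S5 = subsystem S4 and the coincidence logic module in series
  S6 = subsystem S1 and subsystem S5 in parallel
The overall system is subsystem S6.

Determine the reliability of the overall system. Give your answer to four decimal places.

0.9609

R(trip amplifier) = exp(−0.00025 × 200) = 0.951229
R(power-range monitor) = exp(−0.0013 × 200) = 0.771052
R(signal conditioner) = exp(−0.000041 × 200) = 0.991834
R(trip breaker) = exp(−0.0014 × 200) = 0.755784
R(neutron-flux detector) = exp(−0.000038 × 200) = 0.992429
R(isolation relay) = exp(−0.0014 × 200) = 0.755784
R(coincidence logic module) = exp(−0.00078 × 200) = 0.855559
Series (trip amplifier and power-range monitor): 0.951229 × 0.771052 = 0.733447
Parallel (trip breaker and neutron-flux detector): 1 − (1 − 0.755784)(1 − 0.992429) = 0.998151
Series (signal conditioner and [0.998151]): 0.991834 × 0.998151 = 0.990000
Parallel ([0.990000] and isolation relay): 1 − (1 − 0.990000)(1 − 0.755784) = 0.997558
Series ([0.997558] and coincidence logic module): 0.997558 × 0.855559 = 0.853470
Parallel ([0.733447] and [0.853470]): 1 − (1 − 0.733447)(1 − 0.853470) = 0.9609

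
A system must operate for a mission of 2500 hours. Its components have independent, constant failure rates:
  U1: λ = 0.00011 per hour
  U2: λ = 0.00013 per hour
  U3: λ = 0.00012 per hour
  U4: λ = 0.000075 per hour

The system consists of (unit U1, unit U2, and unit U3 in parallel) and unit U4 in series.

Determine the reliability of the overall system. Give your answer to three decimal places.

0.815

R(U1) = exp(−0.00011 × 2500) = 0.75957
R(U2) = exp(−0.00013 × 2500) = 0.72253
R(U3) = exp(−0.00012 × 2500) = 0.74082
R(U4) = exp(−0.000075 × 2500) = 0.82903
Parallel (U1, U2, and U3): 1 − (1 − 0.75957)(1 − 0.72253)(1 − 0.74082) = 0.98271
Series ([0.98271] and U4): 0.98271 × 0.82903 = 0.815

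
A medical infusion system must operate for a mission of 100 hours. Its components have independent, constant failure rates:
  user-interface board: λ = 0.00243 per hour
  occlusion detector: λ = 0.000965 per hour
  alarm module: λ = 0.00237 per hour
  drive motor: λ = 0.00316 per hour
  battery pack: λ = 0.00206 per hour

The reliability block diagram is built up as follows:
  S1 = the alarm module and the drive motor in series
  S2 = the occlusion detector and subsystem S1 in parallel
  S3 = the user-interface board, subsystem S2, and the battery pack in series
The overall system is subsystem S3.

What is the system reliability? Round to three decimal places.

R(user-interface board) = exp(−0.00243 × 100) = 0.78427
R(occlusion detector) = exp(−0.000965 × 100) = 0.90801
R(alarm module) = exp(−0.00237 × 100) = 0.78899
R(drive motor) = exp(−0.00316 × 100) = 0.72906
R(battery pack) = exp(−0.00206 × 100) = 0.81383
Series (alarm module and drive motor): 0.78899 × 0.72906 = 0.57522
Parallel (occlusion detector and [0.57522]): 1 − (1 − 0.90801)(1 − 0.57522) = 0.96092
Series (user-interface board, [0.96092], and battery pack): 0.78427 × 0.96092 × 0.81383 = 0.613

0.613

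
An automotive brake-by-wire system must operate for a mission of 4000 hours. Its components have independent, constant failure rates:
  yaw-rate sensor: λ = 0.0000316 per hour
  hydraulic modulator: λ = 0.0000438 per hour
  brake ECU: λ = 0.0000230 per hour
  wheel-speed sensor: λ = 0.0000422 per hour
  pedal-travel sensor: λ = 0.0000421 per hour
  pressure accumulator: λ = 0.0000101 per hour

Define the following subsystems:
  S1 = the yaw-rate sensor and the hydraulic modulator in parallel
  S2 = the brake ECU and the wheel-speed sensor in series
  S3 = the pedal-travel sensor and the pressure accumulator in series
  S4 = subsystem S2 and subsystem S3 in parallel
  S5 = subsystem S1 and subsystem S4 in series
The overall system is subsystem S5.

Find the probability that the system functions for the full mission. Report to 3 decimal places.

0.938

R(yaw-rate sensor) = exp(−0.0000316 × 4000) = 0.88126
R(hydraulic modulator) = exp(−0.0000438 × 4000) = 0.83929
R(brake ECU) = exp(−0.0000230 × 4000) = 0.91211
R(wheel-speed sensor) = exp(−0.0000422 × 4000) = 0.84468
R(pedal-travel sensor) = exp(−0.0000421 × 4000) = 0.84502
R(pressure accumulator) = exp(−0.0000101 × 4000) = 0.96041
Parallel (yaw-rate sensor and hydraulic modulator): 1 − (1 − 0.88126)(1 − 0.83929) = 0.98092
Series (brake ECU and wheel-speed sensor): 0.91211 × 0.84468 = 0.77044
Series (pedal-travel sensor and pressure accumulator): 0.84502 × 0.96041 = 0.81157
Parallel ([0.77044] and [0.81157]): 1 − (1 − 0.77044)(1 − 0.81157) = 0.95674
Series ([0.98092] and [0.95674]): 0.98092 × 0.95674 = 0.938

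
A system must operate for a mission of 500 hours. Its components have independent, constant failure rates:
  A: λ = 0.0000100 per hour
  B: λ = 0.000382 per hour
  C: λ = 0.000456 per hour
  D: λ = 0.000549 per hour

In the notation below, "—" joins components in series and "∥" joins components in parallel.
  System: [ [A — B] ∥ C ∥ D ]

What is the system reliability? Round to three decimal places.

0.991

R(A) = exp(−0.0000100 × 500) = 0.99501
R(B) = exp(−0.000382 × 500) = 0.82613
R(C) = exp(−0.000456 × 500) = 0.79612
R(D) = exp(−0.000549 × 500) = 0.75995
Series (A and B): 0.99501 × 0.82613 = 0.82201
Parallel ([0.82201], C, and D): 1 − (1 − 0.82201)(1 − 0.79612)(1 − 0.75995) = 0.991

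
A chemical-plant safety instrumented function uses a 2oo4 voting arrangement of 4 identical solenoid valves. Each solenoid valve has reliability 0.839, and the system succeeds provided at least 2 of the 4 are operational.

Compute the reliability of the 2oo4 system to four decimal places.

0.9853

R = Σ_{i=2}^{4} C(4,i) p^i (1−p)^{4−i} with p = 0.839
C(4,2)·0.839^2·0.161^2 = 0.109478
C(4,3)·0.839^3·0.161^1 = 0.380340
C(4,4)·0.839^4·0.161^0 = 0.495505
Sum = 0.9853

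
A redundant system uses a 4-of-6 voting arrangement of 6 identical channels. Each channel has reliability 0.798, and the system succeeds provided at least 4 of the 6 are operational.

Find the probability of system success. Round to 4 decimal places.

R = Σ_{i=4}^{6} C(6,i) p^i (1−p)^{6−i} with p = 0.798
C(6,4)·0.798^4·0.202^2 = 0.248202
C(6,5)·0.798^5·0.202^1 = 0.392209
C(6,6)·0.798^6·0.202^0 = 0.258236
Sum = 0.8986

0.8986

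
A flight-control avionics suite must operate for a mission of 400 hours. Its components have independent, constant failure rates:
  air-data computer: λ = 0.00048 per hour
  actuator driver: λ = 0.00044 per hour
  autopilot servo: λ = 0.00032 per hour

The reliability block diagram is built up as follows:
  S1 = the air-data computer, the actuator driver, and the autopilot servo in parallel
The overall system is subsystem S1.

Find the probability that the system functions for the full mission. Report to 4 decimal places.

R(air-data computer) = exp(−0.00048 × 400) = 0.825307
R(actuator driver) = exp(−0.00044 × 400) = 0.838618
R(autopilot servo) = exp(−0.00032 × 400) = 0.879853
Parallel (air-data computer, actuator driver, and autopilot servo): 1 − (1 − 0.825307)(1 − 0.838618)(1 − 0.879853) = 0.9966

0.9966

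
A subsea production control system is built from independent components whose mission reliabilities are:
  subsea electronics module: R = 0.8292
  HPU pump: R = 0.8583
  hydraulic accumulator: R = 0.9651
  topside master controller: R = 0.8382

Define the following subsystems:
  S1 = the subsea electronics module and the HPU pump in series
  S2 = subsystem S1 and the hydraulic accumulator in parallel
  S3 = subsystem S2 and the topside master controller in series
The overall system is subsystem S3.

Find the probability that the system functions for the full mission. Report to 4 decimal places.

0.8298

Series (subsea electronics module and HPU pump): 0.829200 × 0.858300 = 0.711702
Parallel ([0.711702] and hydraulic accumulator): 1 − (1 − 0.711702)(1 − 0.965100) = 0.989938
Series ([0.989938] and topside master controller): 0.989938 × 0.838200 = 0.8298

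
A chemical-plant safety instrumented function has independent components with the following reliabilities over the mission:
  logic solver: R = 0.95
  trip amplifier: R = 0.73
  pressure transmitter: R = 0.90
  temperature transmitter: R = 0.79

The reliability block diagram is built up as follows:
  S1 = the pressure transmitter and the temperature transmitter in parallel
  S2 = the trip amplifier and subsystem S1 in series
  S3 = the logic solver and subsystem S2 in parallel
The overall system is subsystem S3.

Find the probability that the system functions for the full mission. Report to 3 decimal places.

Parallel (pressure transmitter and temperature transmitter): 1 − (1 − 0.90000)(1 − 0.79000) = 0.97900
Series (trip amplifier and [0.97900]): 0.73000 × 0.97900 = 0.71467
Parallel (logic solver and [0.71467]): 1 − (1 − 0.95000)(1 − 0.71467) = 0.986

0.986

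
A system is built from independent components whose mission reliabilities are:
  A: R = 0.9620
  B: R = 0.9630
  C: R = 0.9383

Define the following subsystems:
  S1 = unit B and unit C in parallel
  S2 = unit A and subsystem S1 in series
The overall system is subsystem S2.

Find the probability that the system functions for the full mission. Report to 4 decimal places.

0.9598

Parallel (B and C): 1 − (1 − 0.963000)(1 − 0.938300) = 0.997717
Series (A and [0.997717]): 0.962000 × 0.997717 = 0.9598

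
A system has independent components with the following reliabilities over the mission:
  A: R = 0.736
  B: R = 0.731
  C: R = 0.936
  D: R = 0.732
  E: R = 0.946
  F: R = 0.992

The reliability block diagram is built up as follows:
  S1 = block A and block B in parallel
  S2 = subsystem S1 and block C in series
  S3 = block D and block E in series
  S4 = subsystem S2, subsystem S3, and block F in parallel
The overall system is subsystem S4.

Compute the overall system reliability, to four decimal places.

Parallel (A and B): 1 − (1 − 0.736000)(1 − 0.731000) = 0.928984
Series ([0.928984] and C): 0.928984 × 0.936000 = 0.869529
Series (D and E): 0.732000 × 0.946000 = 0.692472
Parallel ([0.869529], [0.692472], and F): 1 − (1 − 0.869529)(1 − 0.692472)(1 − 0.992000) = 0.9997

0.9997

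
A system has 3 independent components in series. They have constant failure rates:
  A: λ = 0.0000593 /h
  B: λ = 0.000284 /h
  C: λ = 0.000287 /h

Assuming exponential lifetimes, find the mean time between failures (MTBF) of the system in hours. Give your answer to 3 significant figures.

1590

Series of exponential components: λ_sys = Σ λ_i
λ_sys = 0.0000593 + 0.000284 + 0.000287 = 6.3030e-04 /h
MTBF = 1 / λ_sys = 1590 h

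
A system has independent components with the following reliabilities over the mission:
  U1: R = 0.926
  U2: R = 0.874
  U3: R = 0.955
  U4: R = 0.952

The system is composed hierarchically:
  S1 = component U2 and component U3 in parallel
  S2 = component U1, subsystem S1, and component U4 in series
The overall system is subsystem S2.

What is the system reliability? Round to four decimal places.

0.8766

Parallel (U2 and U3): 1 − (1 − 0.874000)(1 − 0.955000) = 0.994330
Series (U1, [0.994330], and U4): 0.926000 × 0.994330 × 0.952000 = 0.8766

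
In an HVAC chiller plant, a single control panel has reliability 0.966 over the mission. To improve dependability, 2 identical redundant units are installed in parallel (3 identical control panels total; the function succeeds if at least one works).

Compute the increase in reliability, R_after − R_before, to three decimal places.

R_before = 0.966
R_after = 1 − (1 − 0.966)^3 = 1.000
ΔR = 1.000 − 0.966 = 0.034

0.034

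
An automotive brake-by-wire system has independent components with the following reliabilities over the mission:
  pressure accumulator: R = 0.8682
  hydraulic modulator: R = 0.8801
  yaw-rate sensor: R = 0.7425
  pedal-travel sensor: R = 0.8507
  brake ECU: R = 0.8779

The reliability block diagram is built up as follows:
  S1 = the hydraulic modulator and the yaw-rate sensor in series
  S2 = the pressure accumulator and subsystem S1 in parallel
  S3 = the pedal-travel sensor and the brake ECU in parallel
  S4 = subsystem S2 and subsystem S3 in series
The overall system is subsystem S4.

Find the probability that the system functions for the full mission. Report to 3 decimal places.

Series (hydraulic modulator and yaw-rate sensor): 0.88010 × 0.74250 = 0.65347
Parallel (pressure accumulator and [0.65347]): 1 − (1 − 0.86820)(1 − 0.65347) = 0.95433
Parallel (pedal-travel sensor and brake ECU): 1 − (1 − 0.85070)(1 − 0.87790) = 0.98177
Series ([0.95433] and [0.98177]): 0.95433 × 0.98177 = 0.937

0.937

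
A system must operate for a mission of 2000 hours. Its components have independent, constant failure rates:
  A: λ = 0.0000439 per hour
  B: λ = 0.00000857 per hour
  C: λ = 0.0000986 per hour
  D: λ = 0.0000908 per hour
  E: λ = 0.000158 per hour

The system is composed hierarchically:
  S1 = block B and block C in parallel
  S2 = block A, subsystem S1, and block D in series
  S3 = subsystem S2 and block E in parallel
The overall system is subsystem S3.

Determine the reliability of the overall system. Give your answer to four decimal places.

0.9354

R(A) = exp(−0.0000439 × 2000) = 0.915944
R(B) = exp(−0.00000857 × 2000) = 0.983006
R(C) = exp(−0.0000986 × 2000) = 0.821026
R(D) = exp(−0.0000908 × 2000) = 0.833935
R(E) = exp(−0.000158 × 2000) = 0.729059
Parallel (B and C): 1 − (1 − 0.983006)(1 − 0.821026) = 0.996959
Series (A, [0.996959], and D): 0.915944 × 0.996959 × 0.833935 = 0.761515
Parallel ([0.761515] and E): 1 − (1 − 0.761515)(1 − 0.729059) = 0.9354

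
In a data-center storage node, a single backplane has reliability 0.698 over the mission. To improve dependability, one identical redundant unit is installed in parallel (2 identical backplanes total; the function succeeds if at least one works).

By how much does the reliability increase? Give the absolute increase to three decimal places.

R_before = 0.698
R_after = 1 − (1 − 0.698)^2 = 0.909
ΔR = 0.909 − 0.698 = 0.211

0.211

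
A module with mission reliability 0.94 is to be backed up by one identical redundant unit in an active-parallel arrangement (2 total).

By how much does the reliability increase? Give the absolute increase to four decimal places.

R_before = 0.94
R_after = 1 − (1 − 0.94)^2 = 0.9964
ΔR = 0.9964 − 0.94 = 0.0564

0.0564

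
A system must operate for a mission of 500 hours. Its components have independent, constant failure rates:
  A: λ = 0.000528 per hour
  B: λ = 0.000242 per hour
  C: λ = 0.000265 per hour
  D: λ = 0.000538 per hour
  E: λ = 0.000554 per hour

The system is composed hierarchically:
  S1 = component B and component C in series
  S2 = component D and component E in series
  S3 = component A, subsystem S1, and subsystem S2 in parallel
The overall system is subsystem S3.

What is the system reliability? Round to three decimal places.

0.978

R(A) = exp(−0.000528 × 500) = 0.76797
R(B) = exp(−0.000242 × 500) = 0.88603
R(C) = exp(−0.000265 × 500) = 0.87590
R(D) = exp(−0.000538 × 500) = 0.76414
R(E) = exp(−0.000554 × 500) = 0.75805
Series (B and C): 0.88603 × 0.87590 = 0.77607
Series (D and E): 0.76414 × 0.75805 = 0.57926
Parallel (A, [0.77607], and [0.57926]): 1 − (1 − 0.76797)(1 − 0.77607)(1 − 0.57926) = 0.978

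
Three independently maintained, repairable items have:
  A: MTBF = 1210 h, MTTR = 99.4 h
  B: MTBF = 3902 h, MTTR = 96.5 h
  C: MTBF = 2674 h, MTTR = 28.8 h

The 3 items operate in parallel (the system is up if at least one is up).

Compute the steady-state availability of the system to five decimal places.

A(A) = MTBF/(MTBF+MTTR) = 1210/(1210+99.4) = 0.924087
A(B) = MTBF/(MTBF+MTTR) = 3902/(3902+96.5) = 0.975866
A(C) = MTBF/(MTBF+MTTR) = 2674/(2674+28.8) = 0.989344
Parallel availability: 1 − (1 − 0.924087)(1 − 0.975866)(1 − 0.989344) = 0.99998

0.99998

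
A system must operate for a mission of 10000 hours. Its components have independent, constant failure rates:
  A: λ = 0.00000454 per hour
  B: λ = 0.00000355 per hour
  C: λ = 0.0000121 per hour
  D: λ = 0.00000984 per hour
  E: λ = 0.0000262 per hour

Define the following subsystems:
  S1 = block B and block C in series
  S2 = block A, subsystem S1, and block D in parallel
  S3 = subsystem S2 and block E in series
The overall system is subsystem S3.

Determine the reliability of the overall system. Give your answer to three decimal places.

0.769

R(A) = exp(−0.00000454 × 10000) = 0.95562
R(B) = exp(−0.00000355 × 10000) = 0.96512
R(C) = exp(−0.0000121 × 10000) = 0.88603
R(D) = exp(−0.00000984 × 10000) = 0.90629
R(E) = exp(−0.0000262 × 10000) = 0.76951
Series (B and C): 0.96512 × 0.88603 = 0.85513
Parallel (A, [0.85513], and D): 1 − (1 − 0.95562)(1 − 0.85513)(1 − 0.90629) = 0.99940
Series ([0.99940] and E): 0.99940 × 0.76951 = 0.769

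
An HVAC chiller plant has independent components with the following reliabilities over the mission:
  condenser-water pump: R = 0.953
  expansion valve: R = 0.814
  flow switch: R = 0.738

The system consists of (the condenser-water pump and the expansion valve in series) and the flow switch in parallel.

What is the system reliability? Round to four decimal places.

0.9412

Series (condenser-water pump and expansion valve): 0.953000 × 0.814000 = 0.775742
Parallel ([0.775742] and flow switch): 1 − (1 − 0.775742)(1 − 0.738000) = 0.9412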